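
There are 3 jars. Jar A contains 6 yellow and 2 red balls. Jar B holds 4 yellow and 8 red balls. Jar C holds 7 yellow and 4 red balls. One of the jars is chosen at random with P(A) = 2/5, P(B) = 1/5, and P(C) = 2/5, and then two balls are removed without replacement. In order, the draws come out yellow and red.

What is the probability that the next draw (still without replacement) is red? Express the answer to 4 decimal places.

0.3481

For each hypothesis, P(data | H) works out to: P(data | jar A) = (6/8)(2/7) = 0.21429; P(data | jar B) = (4/12)(8/11) = 0.24242; P(data | jar C) = (7/11)(4/10) = 0.25455.
Weighting by the prior gives 2/5 · 0.21429 = 0.085714, 1/5 · 0.24242 = 0.048485, 2/5 · 0.25455 = 0.10182; summing to 0.23602.
Dividing through by the total gives posterior P(jar A | data) = 0.36317, P(jar B | data) = 0.20543, P(jar C | data) = 0.4314.
So P(red next | data) = Σ P(red next | H) P(H | data) = (1/6)(0.36317) + (7/10)(0.20543) + (1/3)(0.4314) = 0.34813.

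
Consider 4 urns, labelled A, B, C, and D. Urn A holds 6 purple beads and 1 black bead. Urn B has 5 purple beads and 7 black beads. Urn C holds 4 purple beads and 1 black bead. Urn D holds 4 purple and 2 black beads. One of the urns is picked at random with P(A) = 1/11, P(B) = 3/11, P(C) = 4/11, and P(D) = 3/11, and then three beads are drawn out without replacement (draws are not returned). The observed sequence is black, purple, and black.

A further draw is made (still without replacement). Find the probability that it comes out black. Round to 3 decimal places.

0.391

The likelihood of the observed sequence under each hypothesis: P(data | urn A) = (1/7)(6/6)(0/5) = 0; P(data | urn B) = (7/12)(5/11)(6/10) = 0.15909; P(data | urn C) = (1/5)(4/4)(0/3) = 0; P(data | urn D) = (2/6)(4/5)(1/4) = 0.066667.
Multiplying each by its prior: 1/11 · 0 = 0, 3/11 · 0.15909 = 0.043388, 4/11 · 0 = 0, 3/11 · 0.066667 = 0.018182; with total 0.06157.
Dividing through by the total gives posterior P(urn A | data) = 0, P(urn B | data) = 0.7047, P(urn C | data) = 0, P(urn D | data) = 0.2953.
Averaging over the posterior, P(black next | data) = (5/9)(0.7047) + (0)(0.2953) = 0.3915.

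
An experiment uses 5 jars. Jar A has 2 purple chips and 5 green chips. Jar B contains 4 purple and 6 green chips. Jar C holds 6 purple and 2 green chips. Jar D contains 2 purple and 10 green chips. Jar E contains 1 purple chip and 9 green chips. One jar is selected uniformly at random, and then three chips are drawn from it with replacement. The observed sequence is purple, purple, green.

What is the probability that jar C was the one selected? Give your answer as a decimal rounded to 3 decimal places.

0.430

For each hypothesis, P(data | H) works out to: P(data | jar A) = (2/7)(2/7)(5/7) = 0.058309; P(data | jar B) = (4/10)(4/10)(6/10) = 0.096; P(data | jar C) = (6/8)(6/8)(2/8) = 0.14062; P(data | jar D) = (2/12)(2/12)(10/12) = 0.023148; P(data | jar E) = (1/10)(1/10)(9/10) = 0.009.
Multiplying each by its prior: 1/5 · 0.058309 = 0.011662, 1/5 · 0.096 = 0.0192, 1/5 · 0.14062 = 0.028125, 1/5 · 0.023148 = 0.0046296, 1/5 · 0.009 = 0.0018; with total 0.065416.
Hence P(jar C | data) = (0.028125) / (0.065416) = 0.42994.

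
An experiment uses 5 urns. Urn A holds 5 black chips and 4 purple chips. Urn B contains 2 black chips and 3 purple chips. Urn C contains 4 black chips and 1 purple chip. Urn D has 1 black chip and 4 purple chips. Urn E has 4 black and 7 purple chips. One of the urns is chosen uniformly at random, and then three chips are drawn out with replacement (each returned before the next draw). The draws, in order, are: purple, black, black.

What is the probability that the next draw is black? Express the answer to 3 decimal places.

Under each hypothesis, the probability of the observed sequence is: P(data | urn A) = (4/9)(5/9)(5/9) = 0.13717; P(data | urn B) = (3/5)(2/5)(2/5) = 0.096; P(data | urn C) = (1/5)(4/5)(4/5) = 0.128; P(data | urn D) = (4/5)(1/5)(1/5) = 0.032; P(data | urn E) = (7/11)(4/11)(4/11) = 0.084147.
Multiplying each by its prior: 1/5 · 0.13717 = 0.027435, 1/5 · 0.096 = 0.0192, 1/5 · 0.128 = 0.0256, 1/5 · 0.032 = 0.0064, 1/5 · 0.084147 = 0.016829; these sum to 0.095464.
Dividing through by the total gives posterior P(urn A | data) = 0.28738, P(urn B | data) = 0.20112, P(urn C | data) = 0.26816, P(urn D | data) = 0.067041, P(urn E | data) = 0.17629.
So P(black next | data) = Σ P(black next | H) P(H | data) = (5/9)(0.28738) + (2/5)(0.20112) + (4/5)(0.26816) + (1/5)(0.067041) + (4/11)(0.17629) = 0.53215.

0.532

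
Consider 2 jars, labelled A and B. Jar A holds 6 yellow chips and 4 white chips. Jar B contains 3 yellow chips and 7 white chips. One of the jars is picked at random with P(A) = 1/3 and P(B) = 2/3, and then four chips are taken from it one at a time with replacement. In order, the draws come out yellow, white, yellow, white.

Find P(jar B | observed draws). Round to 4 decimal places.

0.6049

Under each hypothesis, the probability of the observed sequence is: P(data | jar A) = (6/10)(4/10)(6/10)(4/10) = 0.0576; P(data | jar B) = (3/10)(7/10)(3/10)(7/10) = 0.0441.
Weighting by the prior gives 1/3 · 0.0576 = 0.0192, 2/3 · 0.0441 = 0.0294; summing to 0.0486.
Therefore the posterior P(jar B | data) = (0.0294) / (0.0486) = 0.60494.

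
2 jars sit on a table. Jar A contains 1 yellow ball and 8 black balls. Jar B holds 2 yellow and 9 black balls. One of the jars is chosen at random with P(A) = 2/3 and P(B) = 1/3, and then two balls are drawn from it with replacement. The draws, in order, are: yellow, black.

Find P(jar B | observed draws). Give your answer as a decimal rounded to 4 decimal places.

Under each hypothesis, the probability of the observed sequence is: P(data | jar A) = (1/9)(8/9) = 0.098765; P(data | jar B) = (2/11)(9/11) = 0.14876.
The prior-weighted likelihoods are 2/3 · 0.098765 = 0.065844, 1/3 · 0.14876 = 0.049587; summing to 0.11543.
By Bayes' rule, P(jar B | data) = (0.049587) / (0.11543) = 0.42958.

0.4296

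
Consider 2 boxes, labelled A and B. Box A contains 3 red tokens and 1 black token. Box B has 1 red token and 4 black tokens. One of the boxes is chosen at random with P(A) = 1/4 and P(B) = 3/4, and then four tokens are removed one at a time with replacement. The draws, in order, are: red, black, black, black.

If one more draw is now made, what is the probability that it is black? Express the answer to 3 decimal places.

For each hypothesis, P(data | H) works out to: P(data | box A) = (3/4)(1/4)(1/4)(1/4) = 0.011719; P(data | box B) = (1/5)(4/5)(4/5)(4/5) = 0.1024.
Multiplying each by its prior: 1/4 · 0.011719 = 0.0029297, 3/4 · 0.1024 = 0.0768; these sum to 0.07973.
The posterior is then P(box A | data) = 0.036745, P(box B | data) = 0.96325.
The predictive probability is P(black next | data) = (1/4)(0.036745) + (4/5)(0.96325) = 0.77979.

0.780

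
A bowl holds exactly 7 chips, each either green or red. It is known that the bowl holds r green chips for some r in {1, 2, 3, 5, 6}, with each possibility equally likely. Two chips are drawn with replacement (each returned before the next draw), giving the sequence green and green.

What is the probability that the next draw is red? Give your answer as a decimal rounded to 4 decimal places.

0.2819

Compute the likelihood of the observed sequence for each case: P(data | r = 1) = (1/7)(1/7) = 1/49; P(data | r = 2) = (2/7)(2/7) = 4/49; P(data | r = 3) = (3/7)(3/7) = 9/49; P(data | r = 5) = (5/7)(5/7) = 25/49; P(data | r = 6) = (6/7)(6/7) = 36/49.
Weighting by the prior gives 1/5 · 1/49 = 1/245, 1/5 · 4/49 = 4/245, 1/5 · 9/49 = 9/245, 1/5 · 25/49 = 5/49, 1/5 · 36/49 = 36/245; with total 15/49.
Normalising, the posterior is P(r = 1 | data) = 1/75, P(r = 2 | data) = 4/75, P(r = 3 | data) = 3/25, P(r = 5 | data) = 1/3, P(r = 6 | data) = 12/25.
The predictive probability is P(red next | data) = (6/7)(1/75) + (5/7)(4/75) + (4/7)(3/25) + (2/7)(1/3) + (1/7)(12/25) = 148/525.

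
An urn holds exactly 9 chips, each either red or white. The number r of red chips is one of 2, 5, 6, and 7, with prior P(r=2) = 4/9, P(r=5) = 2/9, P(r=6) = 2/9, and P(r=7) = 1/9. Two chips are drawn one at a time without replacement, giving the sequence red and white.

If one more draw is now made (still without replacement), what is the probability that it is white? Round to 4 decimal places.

0.5303

Under each hypothesis, the probability of the observed sequence is: P(data | r = 2) = (2/9)(7/8) = 7/36; P(data | r = 5) = (5/9)(4/8) = 5/18; P(data | r = 6) = (6/9)(3/8) = 1/4; P(data | r = 7) = (7/9)(2/8) = 7/36.
Weighting by the prior gives 4/9 · 7/36 = 7/81, 2/9 · 5/18 = 5/81, 2/9 · 1/4 = 1/18, 1/9 · 7/36 = 7/324; summing to 73/324.
Dividing through by the total gives posterior P(r = 2 | data) = 28/73, P(r = 5 | data) = 20/73, P(r = 6 | data) = 18/73, P(r = 7 | data) = 7/73.
Averaging over the posterior, P(white next | data) = (6/7)(28/73) + (3/7)(20/73) + (2/7)(18/73) + (1/7)(7/73) = 271/511.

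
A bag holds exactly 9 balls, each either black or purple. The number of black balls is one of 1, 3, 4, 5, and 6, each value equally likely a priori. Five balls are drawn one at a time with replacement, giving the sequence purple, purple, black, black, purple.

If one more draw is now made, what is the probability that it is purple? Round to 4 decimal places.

0.5545

Compute the likelihood of the observed sequence for each case: P(data | r = 1) = (8/9)(8/9)(1/9)(1/9)(8/9) = 0.0086708; P(data | r = 3) = (6/9)(6/9)(3/9)(3/9)(6/9) = 0.032922; P(data | r = 4) = (5/9)(5/9)(4/9)(4/9)(5/9) = 0.03387; P(data | r = 5) = (4/9)(4/9)(5/9)(5/9)(4/9) = 0.027096; P(data | r = 6) = (3/9)(3/9)(6/9)(6/9)(3/9) = 0.016461.
The prior-weighted likelihoods are 1/5 · 0.0086708 = 0.0017342, 1/5 · 0.032922 = 0.0065844, 1/5 · 0.03387 = 0.006774, 1/5 · 0.027096 = 0.0054192, 1/5 · 0.016461 = 0.0032922; these sum to 0.023804.
Dividing through by the total gives posterior P(r = 1 | data) = 0.072851, P(r = 3 | data) = 0.27661, P(r = 4 | data) = 0.28458, P(r = 5 | data) = 0.22766, P(r = 6 | data) = 0.1383.
Averaging over the posterior, P(purple next | data) = (8/9)(0.072851) + (2/3)(0.27661) + (5/9)(0.28458) + (4/9)(0.22766) + (1/3)(0.1383) = 0.55454.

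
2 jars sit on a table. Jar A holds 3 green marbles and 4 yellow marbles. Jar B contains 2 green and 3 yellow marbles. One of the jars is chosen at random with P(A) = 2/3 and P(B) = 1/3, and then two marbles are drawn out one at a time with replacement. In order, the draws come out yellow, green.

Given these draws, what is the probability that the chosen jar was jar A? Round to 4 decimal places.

0.6711

For each hypothesis, P(data | H) works out to: P(data | jar A) = (4/7)(3/7) = 0.2449; P(data | jar B) = (3/5)(2/5) = 0.24.
The prior-weighted likelihoods are 2/3 · 0.2449 = 0.16327, 1/3 · 0.24 = 0.08; summing to 0.24327.
By Bayes' rule, P(jar A | data) = (0.16327) / (0.24327) = 0.67114.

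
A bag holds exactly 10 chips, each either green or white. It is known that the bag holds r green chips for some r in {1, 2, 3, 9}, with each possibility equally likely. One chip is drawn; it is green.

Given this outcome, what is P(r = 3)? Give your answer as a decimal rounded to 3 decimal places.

Compute the likelihood of this draw for each case: P(data | r = 1) = (1/10) = 1/10; P(data | r = 2) = (2/10) = 1/5; P(data | r = 3) = (3/10) = 3/10; P(data | r = 9) = (9/10) = 9/10.
Weighting by the prior gives 1/4 · 1/10 = 1/40, 1/4 · 1/5 = 1/20, 1/4 · 3/10 = 3/40, 1/4 · 9/10 = 9/40; summing to 3/8.
By Bayes' rule, P(r = 3 | data) = (3/40) / (3/8) = 1/5.

0.200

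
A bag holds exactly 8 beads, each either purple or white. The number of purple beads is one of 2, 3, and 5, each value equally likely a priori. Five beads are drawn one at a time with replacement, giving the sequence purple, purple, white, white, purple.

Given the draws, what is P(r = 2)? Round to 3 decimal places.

0.138

For each hypothesis, P(data | H) works out to: P(data | r = 2) = (2/8)(2/8)(6/8)(6/8)(2/8) = 0.0087891; P(data | r = 3) = (3/8)(3/8)(5/8)(5/8)(3/8) = 0.020599; P(data | r = 5) = (5/8)(5/8)(3/8)(3/8)(5/8) = 0.034332.
Multiplying each by its prior: 1/3 · 0.0087891 = 0.0029297, 1/3 · 0.020599 = 0.0068665, 1/3 · 0.034332 = 0.011444; these sum to 0.02124.
By Bayes' rule, P(r = 2 | data) = (0.0029297) / (0.02124) = 0.13793.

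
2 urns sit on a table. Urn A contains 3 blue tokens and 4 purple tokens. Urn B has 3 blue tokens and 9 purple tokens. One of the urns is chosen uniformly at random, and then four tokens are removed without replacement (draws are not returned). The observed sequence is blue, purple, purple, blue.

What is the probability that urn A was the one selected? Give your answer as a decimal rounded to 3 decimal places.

Under each hypothesis, the probability of the observed sequence is: P(data | urn A) = (3/7)(4/6)(3/5)(2/4) = 3/35; P(data | urn B) = (3/12)(9/11)(8/10)(2/9) = 2/55.
The prior-weighted likelihoods are 1/2 · 3/35 = 3/70, 1/2 · 2/55 = 1/55; summing to 47/770.
Hence P(urn A | data) = (3/70) / (47/770) = 33/47.

0.702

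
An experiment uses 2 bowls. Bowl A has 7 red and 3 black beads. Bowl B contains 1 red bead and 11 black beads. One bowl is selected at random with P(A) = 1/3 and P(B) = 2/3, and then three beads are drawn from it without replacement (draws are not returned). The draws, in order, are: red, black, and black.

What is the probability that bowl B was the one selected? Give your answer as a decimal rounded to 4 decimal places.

Under each hypothesis, the probability of the observed sequence is: P(data | bowl A) = (7/10)(3/9)(2/8) = 7/120; P(data | bowl B) = (1/12)(11/11)(10/10) = 1/12.
Multiplying each by its prior: 1/3 · 7/120 = 7/360, 2/3 · 1/12 = 1/18; these sum to 3/40.
Hence P(bowl B | data) = (1/18) / (3/40) = 20/27.

0.7407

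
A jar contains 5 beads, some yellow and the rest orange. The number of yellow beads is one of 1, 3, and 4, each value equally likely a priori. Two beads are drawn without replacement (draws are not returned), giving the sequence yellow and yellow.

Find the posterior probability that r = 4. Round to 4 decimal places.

The likelihood of the observed sequence under each hypothesis: P(data | r = 1) = (1/5)(0/4) = 0; P(data | r = 3) = (3/5)(2/4) = 3/10; P(data | r = 4) = (4/5)(3/4) = 3/5.
Weighting by the prior gives 1/3 · 0 = 0, 1/3 · 3/10 = 1/10, 1/3 · 3/5 = 1/5; with total 3/10.
By Bayes' rule, P(r = 4 | data) = (1/5) / (3/10) = 2/3.

0.6667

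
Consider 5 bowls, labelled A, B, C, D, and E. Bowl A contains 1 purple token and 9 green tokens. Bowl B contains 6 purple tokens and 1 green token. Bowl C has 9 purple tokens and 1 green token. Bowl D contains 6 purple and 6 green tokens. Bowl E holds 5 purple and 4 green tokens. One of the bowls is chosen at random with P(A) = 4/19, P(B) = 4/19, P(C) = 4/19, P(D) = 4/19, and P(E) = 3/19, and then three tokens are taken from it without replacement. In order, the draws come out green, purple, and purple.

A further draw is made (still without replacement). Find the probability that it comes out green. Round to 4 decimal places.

0.2715

Under each hypothesis, the probability of the observed sequence is: P(data | bowl A) = (9/10)(1/9)(0/8) = 0; P(data | bowl B) = (1/7)(6/6)(5/5) = 0.14286; P(data | bowl C) = (1/10)(9/9)(8/8) = 0.1; P(data | bowl D) = (6/12)(6/11)(5/10) = 0.13636; P(data | bowl E) = (4/9)(5/8)(4/7) = 0.15873.
The prior-weighted likelihoods are 4/19 · 0 = 0, 4/19 · 0.14286 = 0.030075, 4/19 · 0.1 = 0.021053, 4/19 · 0.13636 = 0.028708, 3/19 · 0.15873 = 0.025063; these sum to 0.1049.
Dividing through by the total gives posterior P(bowl A | data) = 0, P(bowl B | data) = 0.28671, P(bowl C | data) = 0.2007, P(bowl D | data) = 0.27368, P(bowl E | data) = 0.23892.
So P(green next | data) = Σ P(green next | H) P(H | data) = (0)(0.28671) + (0)(0.2007) + (5/9)(0.27368) + (1/2)(0.23892) = 0.2715.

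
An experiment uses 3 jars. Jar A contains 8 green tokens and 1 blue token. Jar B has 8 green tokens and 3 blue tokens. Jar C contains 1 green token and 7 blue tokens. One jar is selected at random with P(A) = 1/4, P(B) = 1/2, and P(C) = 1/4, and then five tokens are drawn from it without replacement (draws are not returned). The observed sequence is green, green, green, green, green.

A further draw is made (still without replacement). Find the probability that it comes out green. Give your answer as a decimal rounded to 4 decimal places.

Compute the likelihood of the observed sequence for each case: P(data | jar A) = (8/9)(7/8)(6/7)(5/6)(4/5) = 4/9; P(data | jar B) = (8/11)(7/10)(6/9)(5/8)(4/7) = 4/33; P(data | jar C) = (1/8)(0/7) = 0.
The prior-weighted likelihoods are 1/4 · 4/9 = 1/9, 1/2 · 4/33 = 2/33, 1/4 · 0 = 0; these sum to 17/99.
The posterior is then P(jar A | data) = 11/17, P(jar B | data) = 6/17, P(jar C | data) = 0.
Averaging over the posterior, P(green next | data) = (3/4)(11/17) + (1/2)(6/17) = 45/68.

0.6618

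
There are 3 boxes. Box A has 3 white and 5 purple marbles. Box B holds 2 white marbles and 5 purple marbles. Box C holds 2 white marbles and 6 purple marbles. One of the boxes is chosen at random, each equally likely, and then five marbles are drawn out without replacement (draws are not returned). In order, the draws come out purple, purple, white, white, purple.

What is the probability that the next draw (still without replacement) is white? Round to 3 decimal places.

0.130

Compute the likelihood of the observed sequence for each case: P(data | box A) = (5/8)(4/7)(3/6)(2/5)(3/4) = 3/56; P(data | box B) = (5/7)(4/6)(2/5)(1/4)(3/3) = 1/21; P(data | box C) = (6/8)(5/7)(2/6)(1/5)(4/4) = 1/28.
The prior-weighted likelihoods are 1/3 · 3/56 = 1/56, 1/3 · 1/21 = 1/63, 1/3 · 1/28 = 1/84; these sum to 23/504.
Normalising, the posterior is P(box A | data) = 9/23, P(box B | data) = 8/23, P(box C | data) = 6/23.
Averaging over the posterior, P(white next | data) = (1/3)(9/23) + (0)(8/23) + (0)(6/23) = 3/23.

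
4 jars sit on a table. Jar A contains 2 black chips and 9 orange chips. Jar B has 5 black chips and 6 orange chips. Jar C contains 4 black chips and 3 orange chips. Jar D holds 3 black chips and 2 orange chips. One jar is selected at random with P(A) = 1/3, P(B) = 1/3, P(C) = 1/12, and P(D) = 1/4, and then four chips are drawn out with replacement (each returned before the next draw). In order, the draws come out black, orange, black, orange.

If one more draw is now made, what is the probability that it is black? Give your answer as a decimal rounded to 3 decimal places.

Compute the likelihood of the observed sequence for each case: P(data | jar A) = (2/11)(9/11)(2/11)(9/11) = 0.02213; P(data | jar B) = (5/11)(6/11)(5/11)(6/11) = 0.061471; P(data | jar C) = (4/7)(3/7)(4/7)(3/7) = 0.059975; P(data | jar D) = (3/5)(2/5)(3/5)(2/5) = 0.0576.
Multiplying each by its prior: 1/3 · 0.02213 = 0.0073765, 1/3 · 0.061471 = 0.02049, 1/12 · 0.059975 = 0.0049979, 1/4 · 0.0576 = 0.0144; with total 0.047265.
Normalising, the posterior is P(jar A | data) = 0.15607, P(jar B | data) = 0.43352, P(jar C | data) = 0.10574, P(jar D | data) = 0.30467.
So P(black next | data) = Σ P(black next | H) P(H | data) = (2/11)(0.15607) + (5/11)(0.43352) + (4/7)(0.10574) + (3/5)(0.30467) = 0.46866.

0.469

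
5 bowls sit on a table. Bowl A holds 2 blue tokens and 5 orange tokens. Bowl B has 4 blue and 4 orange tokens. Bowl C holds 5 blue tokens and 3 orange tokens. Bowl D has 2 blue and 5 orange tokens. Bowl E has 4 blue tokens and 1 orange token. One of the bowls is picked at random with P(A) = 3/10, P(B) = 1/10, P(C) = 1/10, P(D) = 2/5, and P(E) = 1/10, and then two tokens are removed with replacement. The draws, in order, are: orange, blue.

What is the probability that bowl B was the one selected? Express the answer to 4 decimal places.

Under each hypothesis, the probability of the observed sequence is: P(data | bowl A) = (5/7)(2/7) = 0.20408; P(data | bowl B) = (4/8)(4/8) = 0.25; P(data | bowl C) = (3/8)(5/8) = 0.23438; P(data | bowl D) = (5/7)(2/7) = 0.20408; P(data | bowl E) = (1/5)(4/5) = 0.16.
Weighting by the prior gives 3/10 · 0.20408 = 0.061224, 1/10 · 0.25 = 0.025, 1/10 · 0.23438 = 0.023438, 2/5 · 0.20408 = 0.081633, 1/10 · 0.16 = 0.016; these sum to 0.20729.
By Bayes' rule, P(bowl B | data) = (0.025) / (0.20729) = 0.1206.

0.1206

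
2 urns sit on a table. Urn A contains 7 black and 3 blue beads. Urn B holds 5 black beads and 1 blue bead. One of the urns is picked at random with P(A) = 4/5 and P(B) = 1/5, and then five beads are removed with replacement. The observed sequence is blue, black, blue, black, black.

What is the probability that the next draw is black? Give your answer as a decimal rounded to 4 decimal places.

0.7154

The likelihood of the observed sequence under each hypothesis: P(data | urn A) = (3/10)(7/10)(3/10)(7/10)(7/10) = 0.03087; P(data | urn B) = (1/6)(5/6)(1/6)(5/6)(5/6) = 0.016075.
Weighting by the prior gives 4/5 · 0.03087 = 0.024696, 1/5 · 0.016075 = 0.003215; with total 0.027911.
Dividing through by the total gives posterior P(urn A | data) = 0.88481, P(urn B | data) = 0.11519.
So P(black next | data) = Σ P(black next | H) P(H | data) = (7/10)(0.88481) + (5/6)(0.11519) = 0.71536.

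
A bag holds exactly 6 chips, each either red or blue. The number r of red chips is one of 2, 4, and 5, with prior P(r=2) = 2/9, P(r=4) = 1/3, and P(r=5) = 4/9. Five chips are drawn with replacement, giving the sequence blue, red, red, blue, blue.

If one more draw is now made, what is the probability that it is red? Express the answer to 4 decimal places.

For each hypothesis, P(data | H) works out to: P(data | r = 2) = (4/6)(2/6)(2/6)(4/6)(4/6) = 0.032922; P(data | r = 4) = (2/6)(4/6)(4/6)(2/6)(2/6) = 0.016461; P(data | r = 5) = (1/6)(5/6)(5/6)(1/6)(1/6) = 0.003215.
Multiplying each by its prior: 2/9 · 0.032922 = 0.007316, 1/3 · 0.016461 = 0.005487, 4/9 · 0.003215 = 0.0014289; with total 0.014232.
Normalising, the posterior is P(r = 2 | data) = 0.51406, P(r = 4 | data) = 0.38554, P(r = 5 | data) = 0.1004.
So P(red next | data) = Σ P(red next | H) P(H | data) = (1/3)(0.51406) + (2/3)(0.38554) + (5/6)(0.1004) = 0.51205.

0.5120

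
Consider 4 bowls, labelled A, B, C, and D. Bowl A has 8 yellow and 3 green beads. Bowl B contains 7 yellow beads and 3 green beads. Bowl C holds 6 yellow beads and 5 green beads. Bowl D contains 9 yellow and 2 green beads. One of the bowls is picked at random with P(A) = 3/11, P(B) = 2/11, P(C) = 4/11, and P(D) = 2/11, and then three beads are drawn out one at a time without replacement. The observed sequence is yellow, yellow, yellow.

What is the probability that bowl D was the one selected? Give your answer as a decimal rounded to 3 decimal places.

Compute the likelihood of the observed sequence for each case: P(data | bowl A) = (8/11)(7/10)(6/9) = 0.33939; P(data | bowl B) = (7/10)(6/9)(5/8) = 0.29167; P(data | bowl C) = (6/11)(5/10)(4/9) = 0.12121; P(data | bowl D) = (9/11)(8/10)(7/9) = 0.50909.
The prior-weighted likelihoods are 3/11 · 0.33939 = 0.092562, 2/11 · 0.29167 = 0.05303, 4/11 · 0.12121 = 0.044077, 2/11 · 0.50909 = 0.092562; summing to 0.28223.
Hence P(bowl D | data) = (0.092562) / (0.28223) = 0.32796.

0.328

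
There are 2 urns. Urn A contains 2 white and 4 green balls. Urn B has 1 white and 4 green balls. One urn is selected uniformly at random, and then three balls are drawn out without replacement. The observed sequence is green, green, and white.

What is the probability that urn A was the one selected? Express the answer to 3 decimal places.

0.500

For each hypothesis, P(data | H) works out to: P(data | urn A) = (4/6)(3/5)(2/4) = 1/5; P(data | urn B) = (4/5)(3/4)(1/3) = 1/5.
Weighting by the prior gives 1/2 · 1/5 = 1/10, 1/2 · 1/5 = 1/10; these sum to 1/5.
Therefore the posterior P(urn A | data) = (1/10) / (1/5) = 1/2.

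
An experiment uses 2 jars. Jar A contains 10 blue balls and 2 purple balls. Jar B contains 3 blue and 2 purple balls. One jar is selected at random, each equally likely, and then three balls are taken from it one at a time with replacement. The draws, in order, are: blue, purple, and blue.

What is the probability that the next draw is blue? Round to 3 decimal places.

0.704

Compute the likelihood of the observed sequence for each case: P(data | jar A) = (10/12)(2/12)(10/12) = 0.11574; P(data | jar B) = (3/5)(2/5)(3/5) = 0.144.
Multiplying each by its prior: 1/2 · 0.11574 = 0.05787, 1/2 · 0.144 = 0.072; summing to 0.12987.
The posterior is then P(jar A | data) = 0.4456, P(jar B | data) = 0.5544.
Averaging over the posterior, P(blue next | data) = (5/6)(0.4456) + (3/5)(0.5544) = 0.70397.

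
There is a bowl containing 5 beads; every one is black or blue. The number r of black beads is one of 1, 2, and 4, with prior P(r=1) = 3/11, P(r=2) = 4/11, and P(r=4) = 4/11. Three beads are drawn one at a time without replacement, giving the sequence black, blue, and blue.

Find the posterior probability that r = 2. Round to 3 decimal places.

Under each hypothesis, the probability of the observed sequence is: P(data | r = 1) = (1/5)(4/4)(3/3) = 1/5; P(data | r = 2) = (2/5)(3/4)(2/3) = 1/5; P(data | r = 4) = (4/5)(1/4)(0/3) = 0.
Multiplying each by its prior: 3/11 · 1/5 = 3/55, 4/11 · 1/5 = 4/55, 4/11 · 0 = 0; these sum to 7/55.
By Bayes' rule, P(r = 2 | data) = (4/55) / (7/55) = 4/7.

0.571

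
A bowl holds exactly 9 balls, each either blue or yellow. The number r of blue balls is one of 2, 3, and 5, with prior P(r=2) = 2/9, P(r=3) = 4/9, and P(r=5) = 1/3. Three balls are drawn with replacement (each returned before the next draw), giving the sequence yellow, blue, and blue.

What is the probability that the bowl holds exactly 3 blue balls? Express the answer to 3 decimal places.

For each hypothesis, P(data | H) works out to: P(data | r = 2) = (7/9)(2/9)(2/9) = 0.038409; P(data | r = 3) = (6/9)(3/9)(3/9) = 0.074074; P(data | r = 5) = (4/9)(5/9)(5/9) = 0.13717.
Weighting by the prior gives 2/9 · 0.038409 = 0.0085353, 4/9 · 0.074074 = 0.032922, 1/3 · 0.13717 = 0.045725; these sum to 0.087182.
Therefore the posterior P(r = 3 | data) = (0.032922) / (0.087182) = 0.37762.

0.378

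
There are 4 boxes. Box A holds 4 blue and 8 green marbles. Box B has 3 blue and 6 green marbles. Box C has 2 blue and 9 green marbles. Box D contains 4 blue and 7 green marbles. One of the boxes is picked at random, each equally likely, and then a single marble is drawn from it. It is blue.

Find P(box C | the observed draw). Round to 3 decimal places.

Under each hypothesis, the probability of this draw is: P(data | box A) = (4/12) = 1/3; P(data | box B) = (3/9) = 1/3; P(data | box C) = (2/11) = 2/11; P(data | box D) = (4/11) = 4/11.
Weighting by the prior gives 1/4 · 1/3 = 1/12, 1/4 · 1/3 = 1/12, 1/4 · 2/11 = 1/22, 1/4 · 4/11 = 1/11; these sum to 10/33.
Therefore the posterior P(box C | data) = (1/22) / (10/33) = 3/20.

0.150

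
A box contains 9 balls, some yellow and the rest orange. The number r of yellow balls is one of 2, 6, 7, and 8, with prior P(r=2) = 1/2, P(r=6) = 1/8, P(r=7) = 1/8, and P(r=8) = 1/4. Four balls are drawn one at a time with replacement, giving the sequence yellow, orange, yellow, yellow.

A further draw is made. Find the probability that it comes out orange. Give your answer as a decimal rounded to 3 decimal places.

Compute the likelihood of the observed sequence for each case: P(data | r = 2) = (2/9)(7/9)(2/9)(2/9) = 0.0085353; P(data | r = 6) = (6/9)(3/9)(6/9)(6/9) = 0.098765; P(data | r = 7) = (7/9)(2/9)(7/9)(7/9) = 0.10456; P(data | r = 8) = (8/9)(1/9)(8/9)(8/9) = 0.078037.
The prior-weighted likelihoods are 1/2 · 0.0085353 = 0.0042676, 1/8 · 0.098765 = 0.012346, 1/8 · 0.10456 = 0.01307, 1/4 · 0.078037 = 0.019509; summing to 0.049192.
Normalising, the posterior is P(r = 2 | data) = 0.086754, P(r = 6 | data) = 0.25097, P(r = 7 | data) = 0.26569, P(r = 8 | data) = 0.39659.
The predictive probability is P(orange next | data) = (7/9)(0.086754) + (1/3)(0.25097) + (2/9)(0.26569) + (1/9)(0.39659) = 0.25424.

0.254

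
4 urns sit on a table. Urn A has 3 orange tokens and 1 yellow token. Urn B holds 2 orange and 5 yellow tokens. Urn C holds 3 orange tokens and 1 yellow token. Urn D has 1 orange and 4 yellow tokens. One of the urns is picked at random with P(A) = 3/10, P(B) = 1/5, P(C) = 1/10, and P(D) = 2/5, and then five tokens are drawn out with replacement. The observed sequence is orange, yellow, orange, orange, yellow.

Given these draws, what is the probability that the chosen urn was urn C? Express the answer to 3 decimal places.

0.176

The likelihood of the observed sequence under each hypothesis: P(data | urn A) = (3/4)(1/4)(3/4)(3/4)(1/4) = 0.026367; P(data | urn B) = (2/7)(5/7)(2/7)(2/7)(5/7) = 0.0119; P(data | urn C) = (3/4)(1/4)(3/4)(3/4)(1/4) = 0.026367; P(data | urn D) = (1/5)(4/5)(1/5)(1/5)(4/5) = 0.00512.
The prior-weighted likelihoods are 3/10 · 0.026367 = 0.0079102, 1/5 · 0.0119 = 0.00238, 1/10 · 0.026367 = 0.0026367, 2/5 · 0.00512 = 0.002048; with total 0.014975.
Therefore the posterior P(urn C | data) = (0.0026367) / (0.014975) = 0.17608.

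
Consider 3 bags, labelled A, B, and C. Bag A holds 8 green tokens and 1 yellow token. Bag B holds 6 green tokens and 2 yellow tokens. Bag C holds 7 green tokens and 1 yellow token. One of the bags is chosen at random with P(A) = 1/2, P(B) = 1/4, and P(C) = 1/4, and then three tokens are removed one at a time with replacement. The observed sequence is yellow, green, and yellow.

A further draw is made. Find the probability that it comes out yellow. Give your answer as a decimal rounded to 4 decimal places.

0.1923

Compute the likelihood of the observed sequence for each case: P(data | bag A) = (1/9)(8/9)(1/9) = 0.010974; P(data | bag B) = (2/8)(6/8)(2/8) = 0.046875; P(data | bag C) = (1/8)(7/8)(1/8) = 0.013672.
Multiplying each by its prior: 1/2 · 0.010974 = 0.005487, 1/4 · 0.046875 = 0.011719, 1/4 · 0.013672 = 0.003418; with total 0.020624.
Normalising, the posterior is P(bag A | data) = 0.26605, P(bag B | data) = 0.56822, P(bag C | data) = 0.16573.
The predictive probability is P(yellow next | data) = (1/9)(0.26605) + (1/4)(0.56822) + (1/8)(0.16573) = 0.19233.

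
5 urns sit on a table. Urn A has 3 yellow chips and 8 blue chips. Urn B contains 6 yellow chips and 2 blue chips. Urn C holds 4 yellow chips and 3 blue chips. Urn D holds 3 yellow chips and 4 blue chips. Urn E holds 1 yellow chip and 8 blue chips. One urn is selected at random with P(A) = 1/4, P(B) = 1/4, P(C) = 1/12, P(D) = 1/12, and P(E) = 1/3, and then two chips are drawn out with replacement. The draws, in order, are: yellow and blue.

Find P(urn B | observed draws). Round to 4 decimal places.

The likelihood of the observed sequence under each hypothesis: P(data | urn A) = (3/11)(8/11) = 0.19835; P(data | urn B) = (6/8)(2/8) = 0.1875; P(data | urn C) = (4/7)(3/7) = 0.2449; P(data | urn D) = (3/7)(4/7) = 0.2449; P(data | urn E) = (1/9)(8/9) = 0.098765.
The prior-weighted likelihoods are 1/4 · 0.19835 = 0.049587, 1/4 · 0.1875 = 0.046875, 1/12 · 0.2449 = 0.020408, 1/12 · 0.2449 = 0.020408, 1/3 · 0.098765 = 0.032922; with total 0.1702.
So P(urn B | data) = (0.046875) / (0.1702) = 0.27541.

0.2754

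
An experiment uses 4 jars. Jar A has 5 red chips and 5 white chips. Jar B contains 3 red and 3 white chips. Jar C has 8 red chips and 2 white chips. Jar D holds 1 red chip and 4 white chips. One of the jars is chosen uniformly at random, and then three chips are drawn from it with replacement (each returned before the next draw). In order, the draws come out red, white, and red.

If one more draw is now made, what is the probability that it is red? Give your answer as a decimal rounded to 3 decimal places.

0.570

Under each hypothesis, the probability of the observed sequence is: P(data | jar A) = (5/10)(5/10)(5/10) = 1/8; P(data | jar B) = (3/6)(3/6)(3/6) = 1/8; P(data | jar C) = (8/10)(2/10)(8/10) = 16/125; P(data | jar D) = (1/5)(4/5)(1/5) = 4/125.
The prior-weighted likelihoods are 1/4 · 1/8 = 1/32, 1/4 · 1/8 = 1/32, 1/4 · 16/125 = 4/125, 1/4 · 4/125 = 1/125; these sum to 41/400.
The posterior is then P(jar A | data) = 0.30488, P(jar B | data) = 0.30488, P(jar C | data) = 0.3122, P(jar D | data) = 0.078049.
The predictive probability is P(red next | data) = (1/2)(0.30488) + (1/2)(0.30488) + (4/5)(0.3122) + (1/5)(0.078049) = 0.57024.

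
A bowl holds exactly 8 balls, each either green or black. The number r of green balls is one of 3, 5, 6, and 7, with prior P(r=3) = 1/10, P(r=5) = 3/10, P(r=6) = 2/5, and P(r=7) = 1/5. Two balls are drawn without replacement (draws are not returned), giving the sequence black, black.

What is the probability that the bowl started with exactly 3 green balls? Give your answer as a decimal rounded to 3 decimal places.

For each hypothesis, P(data | H) works out to: P(data | r = 3) = (5/8)(4/7) = 5/14; P(data | r = 5) = (3/8)(2/7) = 3/28; P(data | r = 6) = (2/8)(1/7) = 1/28; P(data | r = 7) = (1/8)(0/7) = 0.
Weighting by the prior gives 1/10 · 5/14 = 1/28, 3/10 · 3/28 = 9/280, 2/5 · 1/28 = 1/70, 1/5 · 0 = 0; with total 23/280.
Hence P(r = 3 | data) = (1/28) / (23/280) = 10/23.

0.435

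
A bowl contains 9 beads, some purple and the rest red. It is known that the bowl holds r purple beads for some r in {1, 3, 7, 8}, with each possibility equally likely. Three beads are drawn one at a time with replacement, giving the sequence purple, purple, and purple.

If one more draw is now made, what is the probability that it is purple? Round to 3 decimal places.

0.828

Compute the likelihood of the observed sequence for each case: P(data | r = 1) = (1/9)(1/9)(1/9) = 0.0013717; P(data | r = 3) = (3/9)(3/9)(3/9) = 0.037037; P(data | r = 7) = (7/9)(7/9)(7/9) = 0.47051; P(data | r = 8) = (8/9)(8/9)(8/9) = 0.70233.
Multiplying each by its prior: 1/4 · 0.0013717 = 0.00034294, 1/4 · 0.037037 = 0.0092593, 1/4 · 0.47051 = 0.11763, 1/4 · 0.70233 = 0.17558; these sum to 0.30281.
Normalising, the posterior is P(r = 1 | data) = 0.0011325, P(r = 3 | data) = 0.030578, P(r = 7 | data) = 0.38845, P(r = 8 | data) = 0.57984.
So P(purple next | data) = Σ P(purple next | H) P(H | data) = (1/9)(0.0011325) + (1/3)(0.030578) + (7/9)(0.38845) + (8/9)(0.57984) = 0.82786.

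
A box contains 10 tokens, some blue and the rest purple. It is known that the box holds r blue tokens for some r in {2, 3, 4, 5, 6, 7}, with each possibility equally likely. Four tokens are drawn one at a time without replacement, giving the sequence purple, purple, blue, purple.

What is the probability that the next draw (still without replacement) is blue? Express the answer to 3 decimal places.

0.407

Under each hypothesis, the probability of the observed sequence is: P(data | r = 2) = (8/10)(7/9)(2/8)(6/7) = 2/15; P(data | r = 3) = (7/10)(6/9)(3/8)(5/7) = 1/8; P(data | r = 4) = (6/10)(5/9)(4/8)(4/7) = 2/21; P(data | r = 5) = (5/10)(4/9)(5/8)(3/7) = 5/84; P(data | r = 6) = (4/10)(3/9)(6/8)(2/7) = 1/35; P(data | r = 7) = (3/10)(2/9)(7/8)(1/7) = 1/120.
Weighting by the prior gives 1/6 · 2/15 = 1/45, 1/6 · 1/8 = 1/48, 1/6 · 2/21 = 1/63, 1/6 · 5/84 = 5/504, 1/6 · 1/35 = 1/210, 1/6 · 1/120 = 1/720; with total 3/40.
Dividing through by the total gives posterior P(r = 2 | data) = 8/27, P(r = 3 | data) = 5/18, P(r = 4 | data) = 40/189, P(r = 5 | data) = 25/189, P(r = 6 | data) = 4/63, P(r = 7 | data) = 1/54.
The predictive probability is P(blue next | data) = (1/6)(8/27) + (1/3)(5/18) + (1/2)(40/189) + (2/3)(25/189) + (5/6)(4/63) + (1)(1/54) = 11/27.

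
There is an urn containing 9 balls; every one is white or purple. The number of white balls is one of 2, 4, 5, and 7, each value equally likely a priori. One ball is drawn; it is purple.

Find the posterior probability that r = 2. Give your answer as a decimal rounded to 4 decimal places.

0.3889

Compute the likelihood of this draw for each case: P(data | r = 2) = (7/9) = 7/9; P(data | r = 4) = (5/9) = 5/9; P(data | r = 5) = (4/9) = 4/9; P(data | r = 7) = (2/9) = 2/9.
The prior-weighted likelihoods are 1/4 · 7/9 = 7/36, 1/4 · 5/9 = 5/36, 1/4 · 4/9 = 1/9, 1/4 · 2/9 = 1/18; with total 1/2.
By Bayes' rule, P(r = 2 | data) = (7/36) / (1/2) = 7/18.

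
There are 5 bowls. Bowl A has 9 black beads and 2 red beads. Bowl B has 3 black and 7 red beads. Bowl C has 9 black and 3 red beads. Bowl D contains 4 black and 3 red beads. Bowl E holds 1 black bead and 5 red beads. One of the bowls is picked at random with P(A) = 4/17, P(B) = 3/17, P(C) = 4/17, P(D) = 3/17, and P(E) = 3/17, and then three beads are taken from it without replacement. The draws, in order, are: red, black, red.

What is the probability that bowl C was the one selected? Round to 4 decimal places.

The likelihood of the observed sequence under each hypothesis: P(data | bowl A) = (2/11)(9/10)(1/9) = 0.018182; P(data | bowl B) = (7/10)(3/9)(6/8) = 0.175; P(data | bowl C) = (3/12)(9/11)(2/10) = 0.040909; P(data | bowl D) = (3/7)(4/6)(2/5) = 0.11429; P(data | bowl E) = (5/6)(1/5)(4/4) = 0.16667.
The prior-weighted likelihoods are 4/17 · 0.018182 = 0.0042781, 3/17 · 0.175 = 0.030882, 4/17 · 0.040909 = 0.0096257, 3/17 · 0.11429 = 0.020168, 3/17 · 0.16667 = 0.029412; these sum to 0.094366.
Hence P(bowl C | data) = (0.0096257) / (0.094366) = 0.102.

0.1020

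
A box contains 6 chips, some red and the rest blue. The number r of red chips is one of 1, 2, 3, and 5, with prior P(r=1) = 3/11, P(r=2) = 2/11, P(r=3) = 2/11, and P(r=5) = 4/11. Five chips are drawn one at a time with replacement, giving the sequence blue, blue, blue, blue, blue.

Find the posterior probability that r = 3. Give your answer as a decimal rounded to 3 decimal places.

Compute the likelihood of the observed sequence for each case: P(data | r = 1) = (5/6)(5/6)(5/6)(5/6)(5/6) = 0.40188; P(data | r = 2) = (4/6)(4/6)(4/6)(4/6)(4/6) = 0.13169; P(data | r = 3) = (3/6)(3/6)(3/6)(3/6)(3/6) = 0.03125; P(data | r = 5) = (1/6)(1/6)(1/6)(1/6)(1/6) = 0.0001286.
The prior-weighted likelihoods are 3/11 · 0.40188 = 0.1096, 2/11 · 0.13169 = 0.023943, 2/11 · 0.03125 = 0.0056818, 4/11 · 0.0001286 = 4.6764e-05; with total 0.13927.
By Bayes' rule, P(r = 3 | data) = (0.0056818) / (0.13927) = 0.040796.

0.041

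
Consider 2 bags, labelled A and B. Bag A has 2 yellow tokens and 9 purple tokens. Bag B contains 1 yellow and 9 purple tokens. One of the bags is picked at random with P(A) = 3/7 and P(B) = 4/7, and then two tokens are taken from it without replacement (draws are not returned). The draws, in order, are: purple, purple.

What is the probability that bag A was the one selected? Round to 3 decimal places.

The likelihood of the observed sequence under each hypothesis: P(data | bag A) = (9/11)(8/10) = 36/55; P(data | bag B) = (9/10)(8/9) = 4/5.
The prior-weighted likelihoods are 3/7 · 36/55 = 108/385, 4/7 · 4/5 = 16/35; summing to 284/385.
By Bayes' rule, P(bag A | data) = (108/385) / (284/385) = 27/71.

0.380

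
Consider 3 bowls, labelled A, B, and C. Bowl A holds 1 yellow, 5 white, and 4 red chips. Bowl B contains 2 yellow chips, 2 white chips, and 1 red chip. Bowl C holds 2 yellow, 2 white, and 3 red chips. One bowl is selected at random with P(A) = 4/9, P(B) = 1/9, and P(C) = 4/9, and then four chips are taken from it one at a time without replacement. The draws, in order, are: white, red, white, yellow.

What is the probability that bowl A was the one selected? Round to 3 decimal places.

0.412

Compute the likelihood of the observed sequence for each case: P(data | bowl A) = (5/10)(4/9)(4/8)(1/7) = 0.015873; P(data | bowl B) = (2/5)(1/4)(1/3)(2/2) = 0.033333; P(data | bowl C) = (2/7)(3/6)(1/5)(2/4) = 0.014286.
Weighting by the prior gives 4/9 · 0.015873 = 0.0070547, 1/9 · 0.033333 = 0.0037037, 4/9 · 0.014286 = 0.0063492; these sum to 0.017108.
So P(bowl A | data) = (0.0070547) / (0.017108) = 0.41237.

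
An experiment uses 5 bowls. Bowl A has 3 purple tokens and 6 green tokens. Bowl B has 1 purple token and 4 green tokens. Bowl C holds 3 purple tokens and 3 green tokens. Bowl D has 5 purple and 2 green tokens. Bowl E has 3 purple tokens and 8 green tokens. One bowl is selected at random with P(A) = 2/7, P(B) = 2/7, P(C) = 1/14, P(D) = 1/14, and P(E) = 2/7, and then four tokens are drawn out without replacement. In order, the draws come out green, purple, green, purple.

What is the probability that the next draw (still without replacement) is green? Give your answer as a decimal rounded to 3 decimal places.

0.695

The likelihood of the observed sequence under each hypothesis: P(data | bowl A) = (6/9)(3/8)(5/7)(2/6) = 0.059524; P(data | bowl B) = (4/5)(1/4)(3/3)(0/2) = 0; P(data | bowl C) = (3/6)(3/5)(2/4)(2/3) = 0.1; P(data | bowl D) = (2/7)(5/6)(1/5)(4/4) = 0.047619; P(data | bowl E) = (8/11)(3/10)(7/9)(2/8) = 0.042424.
Weighting by the prior gives 2/7 · 0.059524 = 0.017007, 2/7 · 0 = 0, 1/14 · 0.1 = 0.0071429, 1/14 · 0.047619 = 0.0034014, 2/7 · 0.042424 = 0.012121; summing to 0.039672.
Dividing through by the total gives posterior P(bowl A | data) = 0.42868, P(bowl B | data) = 0, P(bowl C | data) = 0.18005, P(bowl D | data) = 0.085737, P(bowl E | data) = 0.30553.
Averaging over the posterior, P(green next | data) = (4/5)(0.42868) + (1/2)(0.18005) + (0)(0.085737) + (6/7)(0.30553) = 0.69486.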